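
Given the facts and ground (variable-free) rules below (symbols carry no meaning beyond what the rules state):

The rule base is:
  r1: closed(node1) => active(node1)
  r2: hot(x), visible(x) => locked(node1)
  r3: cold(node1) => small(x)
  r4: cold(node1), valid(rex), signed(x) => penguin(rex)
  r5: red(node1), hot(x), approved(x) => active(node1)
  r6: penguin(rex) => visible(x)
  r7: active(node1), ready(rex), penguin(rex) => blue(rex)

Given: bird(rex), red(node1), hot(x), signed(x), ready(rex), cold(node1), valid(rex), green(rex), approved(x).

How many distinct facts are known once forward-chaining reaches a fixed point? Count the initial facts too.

15

Round 1 fires r3, r4, r5, giving small(x), penguin(rex), active(node1).
Round 2 fires r6, r7, giving visible(x), blue(rex).
Round 3 fires r2, giving locked(node1).
Closure: {active(node1), approved(x), bird(rex), blue(rex), cold(node1), green(rex), hot(x), locked(node1), penguin(rex), ready(rex), red(node1), signed(x), small(x), valid(rex), visible(x)} — 15 facts.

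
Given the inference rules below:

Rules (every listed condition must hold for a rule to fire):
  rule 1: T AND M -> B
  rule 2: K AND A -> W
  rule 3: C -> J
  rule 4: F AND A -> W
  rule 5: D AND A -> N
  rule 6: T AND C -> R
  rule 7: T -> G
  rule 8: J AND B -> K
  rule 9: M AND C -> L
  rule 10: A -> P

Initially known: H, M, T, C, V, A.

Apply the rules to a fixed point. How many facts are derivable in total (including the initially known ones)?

14

[1] rule 1 [T AND M -> B]; rule 3 [C -> J]; rule 6 [T AND C -> R]; rule 7 [T -> G]; rule 9 [M AND C -> L]; rule 10 [A -> P]. ⇒ new: B, J, R, G, L, P.
[2] rule 8 [J AND B -> K]. ⇒ new: K.
[3] rule 2 [K AND A -> W]. ⇒ new: W.
Closure: {A, B, C, G, H, J, K, L, M, P, R, T, V, W} — 14 facts.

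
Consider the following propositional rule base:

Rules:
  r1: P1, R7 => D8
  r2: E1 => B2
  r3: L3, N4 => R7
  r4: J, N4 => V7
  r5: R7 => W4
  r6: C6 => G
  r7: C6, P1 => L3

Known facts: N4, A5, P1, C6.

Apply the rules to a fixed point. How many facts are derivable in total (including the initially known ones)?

Round 1: r6 [C6 => G]; r7 [C6, P1 => L3]. Adds G, L3.
Round 2: r3 [L3, N4 => R7]. Adds R7.
Round 3: r1 [P1, R7 => D8]; r5 [R7 => W4]. Adds D8, W4.
Closure: {A5, C6, D8, G, L3, N4, P1, R7, W4} — 9 facts.

9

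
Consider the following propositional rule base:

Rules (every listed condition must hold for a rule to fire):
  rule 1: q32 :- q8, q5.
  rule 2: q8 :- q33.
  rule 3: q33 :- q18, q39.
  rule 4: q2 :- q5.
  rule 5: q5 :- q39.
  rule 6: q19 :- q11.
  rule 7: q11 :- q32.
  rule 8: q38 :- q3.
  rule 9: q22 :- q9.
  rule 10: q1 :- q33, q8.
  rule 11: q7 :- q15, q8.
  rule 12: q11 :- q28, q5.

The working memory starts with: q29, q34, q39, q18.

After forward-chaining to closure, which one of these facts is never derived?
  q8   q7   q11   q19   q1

q7

Round 1 fires rule 3, rule 5, giving q33, q5.
Round 2 fires rule 2, rule 4, giving q8, q2.
Round 3 fires rule 1, rule 10, giving q32, q1.
Round 4 fires rule 7, giving q11.
Round 5 fires rule 6, giving q19.
Derived: q19 (round 5), q1 (round 3), q8 (round 2), q11 (round 4). q7 never appears in any round.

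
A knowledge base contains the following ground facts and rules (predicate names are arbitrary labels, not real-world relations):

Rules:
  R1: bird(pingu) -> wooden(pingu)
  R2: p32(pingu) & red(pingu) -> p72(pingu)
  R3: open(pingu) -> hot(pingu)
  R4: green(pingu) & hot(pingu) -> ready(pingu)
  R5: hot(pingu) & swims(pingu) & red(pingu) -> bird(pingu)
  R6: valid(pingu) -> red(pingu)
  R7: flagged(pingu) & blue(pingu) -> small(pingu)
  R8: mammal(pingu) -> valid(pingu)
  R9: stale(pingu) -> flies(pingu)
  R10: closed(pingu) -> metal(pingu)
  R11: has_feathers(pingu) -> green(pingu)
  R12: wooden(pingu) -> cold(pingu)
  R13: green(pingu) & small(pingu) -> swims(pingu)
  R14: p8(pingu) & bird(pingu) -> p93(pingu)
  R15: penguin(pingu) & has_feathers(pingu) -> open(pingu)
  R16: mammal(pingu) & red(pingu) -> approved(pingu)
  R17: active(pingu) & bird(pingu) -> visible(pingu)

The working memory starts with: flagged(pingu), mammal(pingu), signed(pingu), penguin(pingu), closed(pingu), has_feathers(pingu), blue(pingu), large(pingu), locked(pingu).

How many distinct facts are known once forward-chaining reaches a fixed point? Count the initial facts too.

Round 1: R7 [flagged(pingu) & blue(pingu) -> small(pingu)]; R8 [mammal(pingu) -> valid(pingu)]; R10 [closed(pingu) -> metal(pingu)]; R11 [has_feathers(pingu) -> green(pingu)]; R15 [penguin(pingu) & has_feathers(pingu) -> open(pingu)]. Adds small(pingu), valid(pingu), metal(pingu), green(pingu), open(pingu).
Round 2: R3 [open(pingu) -> hot(pingu)]; R6 [valid(pingu) -> red(pingu)]; R13 [green(pingu) & small(pingu) -> swims(pingu)]. Adds hot(pingu), red(pingu), swims(pingu).
Round 3: R4 [green(pingu) & hot(pingu) -> ready(pingu)]; R5 [hot(pingu) & swims(pingu) & red(pingu) -> bird(pingu)]; R16 [mammal(pingu) & red(pingu) -> approved(pingu)]. Adds ready(pingu), bird(pingu), approved(pingu).
Round 4: R1 [bird(pingu) -> wooden(pingu)]. Adds wooden(pingu).
Round 5: R12 [wooden(pingu) -> cold(pingu)]. Adds cold(pingu).
Closure: {approved(pingu), bird(pingu), blue(pingu), closed(pingu), cold(pingu), flagged(pingu), green(pingu), has_feathers(pingu), hot(pingu), large(pingu), locked(pingu), mammal(pingu), metal(pingu), open(pingu), penguin(pingu), ready(pingu), red(pingu), signed(pingu), small(pingu), swims(pingu), valid(pingu), wooden(pingu)} — 22 facts.

22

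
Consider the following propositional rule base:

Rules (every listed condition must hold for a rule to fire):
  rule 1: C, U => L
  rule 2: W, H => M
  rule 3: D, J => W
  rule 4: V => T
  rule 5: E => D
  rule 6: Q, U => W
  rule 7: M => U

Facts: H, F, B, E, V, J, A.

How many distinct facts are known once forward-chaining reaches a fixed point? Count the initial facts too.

Round 1 fires rule 4, rule 5, giving T, D.
Round 2 fires rule 3, giving W.
Round 3 fires rule 2, giving M.
Round 4 fires rule 7, giving U.
Closure: {A, B, D, E, F, H, J, M, T, U, V, W} — 12 facts.

12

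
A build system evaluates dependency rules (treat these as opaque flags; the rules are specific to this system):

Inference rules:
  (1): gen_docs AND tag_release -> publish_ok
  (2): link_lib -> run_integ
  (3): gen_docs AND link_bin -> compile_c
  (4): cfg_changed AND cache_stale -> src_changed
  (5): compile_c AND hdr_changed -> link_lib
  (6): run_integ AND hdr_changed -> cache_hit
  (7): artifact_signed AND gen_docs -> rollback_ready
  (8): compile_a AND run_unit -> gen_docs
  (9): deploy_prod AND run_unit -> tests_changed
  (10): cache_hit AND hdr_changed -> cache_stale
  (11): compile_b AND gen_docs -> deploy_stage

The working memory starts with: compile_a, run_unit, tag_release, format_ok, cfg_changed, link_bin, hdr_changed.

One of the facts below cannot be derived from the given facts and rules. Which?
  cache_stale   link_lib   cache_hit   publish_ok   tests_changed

[1] (8) [compile_a AND run_unit -> gen_docs]. ⇒ new: gen_docs.
[2] (1) [gen_docs AND tag_release -> publish_ok]; (3) [gen_docs AND link_bin -> compile_c]. ⇒ new: publish_ok, compile_c.
[3] (5) [compile_c AND hdr_changed -> link_lib]. ⇒ new: link_lib.
[4] (2) [link_lib -> run_integ]. ⇒ new: run_integ.
[5] (6) [run_integ AND hdr_changed -> cache_hit]. ⇒ new: cache_hit.
[6] (10) [cache_hit AND hdr_changed -> cache_stale]. ⇒ new: cache_stale.
[7] (4) [cfg_changed AND cache_stale -> src_changed]. ⇒ new: src_changed.
Derived: publish_ok (round 2), link_lib (round 3), cache_hit (round 5), cache_stale (round 6). tests_changed never appears in any round.

tests_changed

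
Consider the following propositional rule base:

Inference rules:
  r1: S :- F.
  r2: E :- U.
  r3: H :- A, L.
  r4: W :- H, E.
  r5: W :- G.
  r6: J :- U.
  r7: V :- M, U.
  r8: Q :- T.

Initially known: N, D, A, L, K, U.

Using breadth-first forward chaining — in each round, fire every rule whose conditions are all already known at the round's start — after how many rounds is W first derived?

2

Round 1 fires r2, r3, r6, giving E, H, J.
Round 2 fires r4, giving W.
W first appears in round 2.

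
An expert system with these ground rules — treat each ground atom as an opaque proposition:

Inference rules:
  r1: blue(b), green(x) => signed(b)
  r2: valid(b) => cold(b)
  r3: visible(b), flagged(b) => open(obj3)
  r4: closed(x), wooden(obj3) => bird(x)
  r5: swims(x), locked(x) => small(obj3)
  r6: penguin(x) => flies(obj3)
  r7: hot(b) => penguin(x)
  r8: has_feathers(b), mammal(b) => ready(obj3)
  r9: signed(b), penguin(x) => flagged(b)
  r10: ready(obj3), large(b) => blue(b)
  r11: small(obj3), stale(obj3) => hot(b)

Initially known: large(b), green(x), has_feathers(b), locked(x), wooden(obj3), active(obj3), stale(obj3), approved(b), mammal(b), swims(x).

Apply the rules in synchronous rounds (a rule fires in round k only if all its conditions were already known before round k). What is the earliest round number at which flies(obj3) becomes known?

Round 1 fires r5, r8, giving small(obj3), ready(obj3).
Round 2 fires r10, r11, giving blue(b), hot(b).
Round 3 fires r1, r7, giving signed(b), penguin(x).
Round 4 fires r6, r9, giving flies(obj3), flagged(b).
flies(obj3) first appears in round 4.

4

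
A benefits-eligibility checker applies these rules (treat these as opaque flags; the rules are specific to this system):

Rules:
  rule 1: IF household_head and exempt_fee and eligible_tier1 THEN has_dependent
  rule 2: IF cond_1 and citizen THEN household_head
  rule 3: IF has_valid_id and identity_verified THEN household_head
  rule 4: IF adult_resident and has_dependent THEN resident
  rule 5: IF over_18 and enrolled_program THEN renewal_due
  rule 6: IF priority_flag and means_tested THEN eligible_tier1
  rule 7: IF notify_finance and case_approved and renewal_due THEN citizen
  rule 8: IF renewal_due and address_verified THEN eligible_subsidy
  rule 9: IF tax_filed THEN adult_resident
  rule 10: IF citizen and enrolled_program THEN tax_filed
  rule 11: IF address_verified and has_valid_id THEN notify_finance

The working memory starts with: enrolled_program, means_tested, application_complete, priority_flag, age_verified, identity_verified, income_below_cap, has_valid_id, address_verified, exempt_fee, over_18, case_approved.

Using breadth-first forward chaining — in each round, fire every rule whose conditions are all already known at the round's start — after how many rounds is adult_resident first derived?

[1] rule 3 [IF has_valid_id and identity_verified THEN household_head]; rule 5 [IF over_18 and enrolled_program THEN renewal_due]; rule 6 [IF priority_flag and means_tested THEN eligible_tier1]; rule 11 [IF address_verified and has_valid_id THEN notify_finance]. ⇒ new: household_head, renewal_due, eligible_tier1, notify_finance.
[2] rule 1 [IF household_head and exempt_fee and eligible_tier1 THEN has_dependent]; rule 7 [IF notify_finance and case_approved and renewal_due THEN citizen]; rule 8 [IF renewal_due and address_verified THEN eligible_subsidy]. ⇒ new: has_dependent, citizen, eligible_subsidy.
[3] rule 10 [IF citizen and enrolled_program THEN tax_filed]. ⇒ new: tax_filed.
[4] rule 9 [IF tax_filed THEN adult_resident]. ⇒ new: adult_resident.
adult_resident first appears in round 4.

4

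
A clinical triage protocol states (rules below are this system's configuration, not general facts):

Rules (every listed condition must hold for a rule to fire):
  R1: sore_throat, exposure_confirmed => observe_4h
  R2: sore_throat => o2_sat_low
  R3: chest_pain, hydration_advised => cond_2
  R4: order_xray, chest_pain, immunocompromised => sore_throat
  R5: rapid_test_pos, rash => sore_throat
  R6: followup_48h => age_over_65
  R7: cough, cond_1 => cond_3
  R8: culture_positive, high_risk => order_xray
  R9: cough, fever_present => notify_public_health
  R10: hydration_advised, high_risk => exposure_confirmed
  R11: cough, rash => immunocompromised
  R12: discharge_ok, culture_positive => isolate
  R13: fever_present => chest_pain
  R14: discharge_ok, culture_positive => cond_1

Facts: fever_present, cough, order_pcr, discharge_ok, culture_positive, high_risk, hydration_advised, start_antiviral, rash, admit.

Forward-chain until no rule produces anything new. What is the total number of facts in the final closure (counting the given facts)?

22

Round 1: R8 [culture_positive, high_risk => order_xray]; R9 [cough, fever_present => notify_public_health]; R10 [hydration_advised, high_risk => exposure_confirmed]; R11 [cough, rash => immunocompromised]; R12 [discharge_ok, culture_positive => isolate]; R13 [fever_present => chest_pain]; R14 [discharge_ok, culture_positive => cond_1]. Adds order_xray, notify_public_health, exposure_confirmed, immunocompromised, isolate, chest_pain, cond_1.
Round 2: R3 [chest_pain, hydration_advised => cond_2]; R4 [order_xray, chest_pain, immunocompromised => sore_throat]; R7 [cough, cond_1 => cond_3]. Adds cond_2, sore_throat, cond_3.
Round 3: R1 [sore_throat, exposure_confirmed => observe_4h]; R2 [sore_throat => o2_sat_low]. Adds observe_4h, o2_sat_low.
Closure: {admit, chest_pain, cond_1, cond_2, cond_3, cough, culture_positive, discharge_ok, exposure_confirmed, fever_present, high_risk, hydration_advised, immunocompromised, isolate, notify_public_health, o2_sat_low, observe_4h, order_pcr, order_xray, rash, sore_throat, start_antiviral} — 22 facts.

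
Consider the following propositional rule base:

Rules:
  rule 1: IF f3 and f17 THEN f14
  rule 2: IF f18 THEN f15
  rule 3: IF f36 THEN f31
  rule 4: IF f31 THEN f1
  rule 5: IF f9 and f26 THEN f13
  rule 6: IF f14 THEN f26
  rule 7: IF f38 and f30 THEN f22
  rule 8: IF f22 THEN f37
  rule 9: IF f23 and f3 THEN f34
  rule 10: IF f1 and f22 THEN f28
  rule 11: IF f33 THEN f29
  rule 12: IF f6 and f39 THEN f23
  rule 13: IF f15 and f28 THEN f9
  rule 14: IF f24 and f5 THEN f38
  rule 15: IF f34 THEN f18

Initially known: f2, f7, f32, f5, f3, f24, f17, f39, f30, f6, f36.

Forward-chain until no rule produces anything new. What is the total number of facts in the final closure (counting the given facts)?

Round 1: rule 1 [IF f3 and f17 THEN f14]; rule 3 [IF f36 THEN f31]; rule 12 [IF f6 and f39 THEN f23]; rule 14 [IF f24 and f5 THEN f38]. Adds f14, f31, f23, f38.
Round 2: rule 4 [IF f31 THEN f1]; rule 6 [IF f14 THEN f26]; rule 7 [IF f38 and f30 THEN f22]; rule 9 [IF f23 and f3 THEN f34]. Adds f1, f26, f22, f34.
Round 3: rule 8 [IF f22 THEN f37]; rule 10 [IF f1 and f22 THEN f28]; rule 15 [IF f34 THEN f18]. Adds f37, f28, f18.
Round 4: rule 2 [IF f18 THEN f15]. Adds f15.
Round 5: rule 13 [IF f15 and f28 THEN f9]. Adds f9.
Round 6: rule 5 [IF f9 and f26 THEN f13]. Adds f13.
Closure: {f1, f13, f14, f15, f17, f18, f2, f22, f23, f24, f26, f28, f3, f30, f31, f32, f34, f36, f37, f38, f39, f5, f6, f7, f9} — 25 facts.

25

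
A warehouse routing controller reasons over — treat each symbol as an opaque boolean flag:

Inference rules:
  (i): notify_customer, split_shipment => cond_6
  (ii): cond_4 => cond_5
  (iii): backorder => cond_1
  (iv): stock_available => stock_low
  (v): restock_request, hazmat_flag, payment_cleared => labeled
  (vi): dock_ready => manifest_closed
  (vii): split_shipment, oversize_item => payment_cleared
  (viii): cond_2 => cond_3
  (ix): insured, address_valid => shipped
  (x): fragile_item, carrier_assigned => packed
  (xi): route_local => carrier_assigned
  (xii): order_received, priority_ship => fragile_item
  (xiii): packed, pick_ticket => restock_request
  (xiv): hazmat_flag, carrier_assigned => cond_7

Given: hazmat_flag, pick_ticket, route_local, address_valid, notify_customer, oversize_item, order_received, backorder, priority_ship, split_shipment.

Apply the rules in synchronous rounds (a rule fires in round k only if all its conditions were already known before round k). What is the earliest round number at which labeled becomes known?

Round 1 — (i), (iii), (vii), (xi), (xii), derive cond_6, cond_1, payment_cleared, carrier_assigned, fragile_item.
Round 2 — (x), (xiv), derive packed, cond_7.
Round 3 — (xiii), derive restock_request.
Round 4 — (v), derive labeled.
labeled first appears in round 4.

4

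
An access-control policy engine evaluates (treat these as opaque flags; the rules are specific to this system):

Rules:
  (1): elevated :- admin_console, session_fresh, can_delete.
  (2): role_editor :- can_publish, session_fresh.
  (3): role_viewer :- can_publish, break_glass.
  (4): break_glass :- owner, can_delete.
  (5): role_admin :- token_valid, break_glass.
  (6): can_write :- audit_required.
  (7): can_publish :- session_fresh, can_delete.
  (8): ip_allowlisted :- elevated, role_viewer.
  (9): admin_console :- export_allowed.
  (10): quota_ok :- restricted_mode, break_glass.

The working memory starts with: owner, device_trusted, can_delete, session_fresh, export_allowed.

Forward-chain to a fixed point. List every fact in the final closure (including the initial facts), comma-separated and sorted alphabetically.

Round 1 — (4), (7), (9), derive break_glass, can_publish, admin_console.
Round 2 — (1), (2), (3), derive elevated, role_editor, role_viewer.
Round 3 — (8), derive ip_allowlisted.

admin_console, break_glass, can_delete, can_publish, device_trusted, elevated, export_allowed, ip_allowlisted, owner, role_editor, role_viewer, session_fresh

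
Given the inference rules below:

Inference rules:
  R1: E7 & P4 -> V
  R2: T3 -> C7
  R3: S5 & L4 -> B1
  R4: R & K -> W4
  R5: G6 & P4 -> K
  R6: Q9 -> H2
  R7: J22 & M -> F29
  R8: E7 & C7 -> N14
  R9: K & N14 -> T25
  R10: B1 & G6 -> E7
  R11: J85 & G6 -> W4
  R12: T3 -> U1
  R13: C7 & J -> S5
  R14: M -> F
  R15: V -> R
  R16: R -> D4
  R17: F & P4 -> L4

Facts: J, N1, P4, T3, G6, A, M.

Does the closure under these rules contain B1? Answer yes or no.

yes

Round 1: R2 [T3 -> C7]; R5 [G6 & P4 -> K]; R12 [T3 -> U1]; R14 [M -> F]. New: C7, K, U1, F.
Round 2: R13 [C7 & J -> S5]; R17 [F & P4 -> L4]. New: S5, L4.
Round 3: R3 [S5 & L4 -> B1]. New: B1.
Round 4: R10 [B1 & G6 -> E7]. New: E7.
Round 5: R1 [E7 & P4 -> V]; R8 [E7 & C7 -> N14]. New: V, N14.
Round 6: R9 [K & N14 -> T25]; R15 [V -> R]. New: T25, R.
Round 7: R4 [R & K -> W4]; R16 [R -> D4]. New: W4, D4.
B1 appears in round 3, so it is derivable.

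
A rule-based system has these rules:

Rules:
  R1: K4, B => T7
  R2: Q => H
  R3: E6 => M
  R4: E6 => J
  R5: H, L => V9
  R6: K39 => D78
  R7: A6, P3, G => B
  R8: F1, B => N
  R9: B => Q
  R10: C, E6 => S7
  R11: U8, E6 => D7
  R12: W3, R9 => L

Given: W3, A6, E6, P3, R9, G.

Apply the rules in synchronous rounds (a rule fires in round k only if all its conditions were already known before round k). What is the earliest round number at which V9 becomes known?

Round 1 fires R3, R4, R7, R12, giving M, J, B, L.
Round 2 fires R9, giving Q.
Round 3 fires R2, giving H.
Round 4 fires R5, giving V9.
V9 first appears in round 4.

4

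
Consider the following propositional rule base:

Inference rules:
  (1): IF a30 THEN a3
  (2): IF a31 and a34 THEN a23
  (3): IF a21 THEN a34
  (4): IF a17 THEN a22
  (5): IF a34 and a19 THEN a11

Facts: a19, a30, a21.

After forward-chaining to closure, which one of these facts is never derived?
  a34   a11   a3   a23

a23

Round 1: (1) [IF a30 THEN a3]; (3) [IF a21 THEN a34]. New: a3, a34.
Round 2: (5) [IF a34 and a19 THEN a11]. New: a11.
Derived: a34 (round 1), a11 (round 2), a3 (round 1). a23 never appears in any round.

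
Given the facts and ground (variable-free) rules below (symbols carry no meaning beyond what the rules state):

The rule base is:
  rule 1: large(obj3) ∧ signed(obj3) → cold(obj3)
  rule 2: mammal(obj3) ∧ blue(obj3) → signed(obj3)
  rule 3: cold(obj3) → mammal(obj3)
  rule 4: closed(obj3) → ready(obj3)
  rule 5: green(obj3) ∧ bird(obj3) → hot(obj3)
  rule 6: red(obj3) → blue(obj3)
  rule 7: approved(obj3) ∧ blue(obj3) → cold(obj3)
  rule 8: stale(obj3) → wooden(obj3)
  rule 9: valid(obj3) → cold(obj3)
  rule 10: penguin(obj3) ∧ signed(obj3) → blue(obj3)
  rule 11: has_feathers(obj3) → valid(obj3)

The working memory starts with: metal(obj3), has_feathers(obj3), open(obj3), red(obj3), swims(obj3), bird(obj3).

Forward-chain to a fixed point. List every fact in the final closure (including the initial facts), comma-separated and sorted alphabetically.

Round 1: rule 6 [red(obj3) → blue(obj3)]; rule 11 [has_feathers(obj3) → valid(obj3)]. New: blue(obj3), valid(obj3).
Round 2: rule 9 [valid(obj3) → cold(obj3)]. New: cold(obj3).
Round 3: rule 3 [cold(obj3) → mammal(obj3)]. New: mammal(obj3).
Round 4: rule 2 [mammal(obj3) ∧ blue(obj3) → signed(obj3)]. New: signed(obj3).

bird(obj3), blue(obj3), cold(obj3), has_feathers(obj3), mammal(obj3), metal(obj3), open(obj3), red(obj3), signed(obj3), swims(obj3), valid(obj3)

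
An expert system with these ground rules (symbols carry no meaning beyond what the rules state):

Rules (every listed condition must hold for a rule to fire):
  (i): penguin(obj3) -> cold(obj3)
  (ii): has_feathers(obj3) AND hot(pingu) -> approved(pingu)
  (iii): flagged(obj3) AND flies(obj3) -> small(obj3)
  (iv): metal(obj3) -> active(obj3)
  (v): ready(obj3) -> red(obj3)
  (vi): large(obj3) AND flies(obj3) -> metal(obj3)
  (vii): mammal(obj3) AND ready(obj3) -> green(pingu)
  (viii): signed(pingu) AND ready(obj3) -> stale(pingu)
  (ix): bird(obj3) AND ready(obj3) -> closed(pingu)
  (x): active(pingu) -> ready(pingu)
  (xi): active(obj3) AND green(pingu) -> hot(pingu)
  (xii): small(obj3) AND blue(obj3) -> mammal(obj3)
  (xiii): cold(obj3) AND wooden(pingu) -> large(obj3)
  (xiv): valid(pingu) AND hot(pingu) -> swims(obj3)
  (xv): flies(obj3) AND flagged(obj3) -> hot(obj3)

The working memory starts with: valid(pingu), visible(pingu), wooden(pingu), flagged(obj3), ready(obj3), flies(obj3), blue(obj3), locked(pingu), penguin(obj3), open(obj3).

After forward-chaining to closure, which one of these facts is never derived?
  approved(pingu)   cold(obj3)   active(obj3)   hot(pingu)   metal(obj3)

approved(pingu)

Round 1 fires (i), (iii), (v), (xv), giving cold(obj3), small(obj3), red(obj3), hot(obj3).
Round 2 fires (xii), (xiii), giving mammal(obj3), large(obj3).
Round 3 fires (vi), (vii), giving metal(obj3), green(pingu).
Round 4 fires (iv), giving active(obj3).
Round 5 fires (xi), giving hot(pingu).
Round 6 fires (xiv), giving swims(obj3).
Derived: cold(obj3) (round 1), metal(obj3) (round 3), hot(pingu) (round 5), active(obj3) (round 4). approved(pingu) never appears in any round.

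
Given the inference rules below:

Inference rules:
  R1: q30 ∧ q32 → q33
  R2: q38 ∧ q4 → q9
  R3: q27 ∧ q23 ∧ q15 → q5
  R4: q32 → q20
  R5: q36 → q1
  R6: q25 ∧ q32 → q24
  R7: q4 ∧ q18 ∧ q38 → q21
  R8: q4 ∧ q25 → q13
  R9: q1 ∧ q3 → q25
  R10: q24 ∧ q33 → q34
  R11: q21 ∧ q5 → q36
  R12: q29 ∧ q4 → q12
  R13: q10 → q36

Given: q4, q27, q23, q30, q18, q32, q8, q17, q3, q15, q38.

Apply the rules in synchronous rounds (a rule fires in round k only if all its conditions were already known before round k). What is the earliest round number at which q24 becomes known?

5

Round 1 fires R1, R2, R3, R4, R7, giving q33, q9, q5, q20, q21.
Round 2 fires R11, giving q36.
Round 3 fires R5, giving q1.
Round 4 fires R9, giving q25.
Round 5 fires R6, R8, giving q24, q13.
q24 first appears in round 5.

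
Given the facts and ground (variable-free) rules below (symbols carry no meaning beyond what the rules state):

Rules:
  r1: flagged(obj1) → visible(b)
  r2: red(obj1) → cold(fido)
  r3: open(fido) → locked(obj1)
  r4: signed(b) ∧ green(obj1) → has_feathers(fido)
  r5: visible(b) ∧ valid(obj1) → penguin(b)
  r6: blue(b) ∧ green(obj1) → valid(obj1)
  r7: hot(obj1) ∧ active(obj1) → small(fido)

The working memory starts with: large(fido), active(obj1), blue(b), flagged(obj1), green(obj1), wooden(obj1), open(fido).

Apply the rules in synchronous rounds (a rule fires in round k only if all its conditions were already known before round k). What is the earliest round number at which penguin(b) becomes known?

Round 1: r1 [flagged(obj1) → visible(b)]; r3 [open(fido) → locked(obj1)]; r6 [blue(b) ∧ green(obj1) → valid(obj1)]. New: visible(b), locked(obj1), valid(obj1).
Round 2: r5 [visible(b) ∧ valid(obj1) → penguin(b)]. New: penguin(b).
penguin(b) first appears in round 2.

2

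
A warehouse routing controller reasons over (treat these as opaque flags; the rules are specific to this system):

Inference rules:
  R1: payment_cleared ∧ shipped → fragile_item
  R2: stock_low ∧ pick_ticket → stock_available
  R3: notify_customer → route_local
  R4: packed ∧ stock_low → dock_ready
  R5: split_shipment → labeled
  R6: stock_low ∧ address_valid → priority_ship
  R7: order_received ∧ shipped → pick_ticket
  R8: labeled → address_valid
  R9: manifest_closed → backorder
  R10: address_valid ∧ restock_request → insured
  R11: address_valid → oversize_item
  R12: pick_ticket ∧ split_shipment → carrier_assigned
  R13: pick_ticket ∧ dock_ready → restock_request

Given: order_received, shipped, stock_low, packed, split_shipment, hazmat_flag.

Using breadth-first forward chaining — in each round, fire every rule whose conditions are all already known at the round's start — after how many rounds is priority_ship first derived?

3

Round 1 fires R4, R5, R7, giving dock_ready, labeled, pick_ticket.
Round 2 fires R2, R8, R12, R13, giving stock_available, address_valid, carrier_assigned, restock_request.
Round 3 fires R6, R10, R11, giving priority_ship, insured, oversize_item.
priority_ship first appears in round 3.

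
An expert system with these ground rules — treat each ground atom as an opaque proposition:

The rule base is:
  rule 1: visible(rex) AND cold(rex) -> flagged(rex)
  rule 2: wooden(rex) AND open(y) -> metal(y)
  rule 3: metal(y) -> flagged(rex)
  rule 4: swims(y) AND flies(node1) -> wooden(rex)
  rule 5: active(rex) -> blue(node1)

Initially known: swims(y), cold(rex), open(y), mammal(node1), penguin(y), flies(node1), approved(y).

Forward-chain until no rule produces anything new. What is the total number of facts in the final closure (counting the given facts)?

10

Round 1 — rule 4, derive wooden(rex).
Round 2 — rule 2, derive metal(y).
Round 3 — rule 3, derive flagged(rex).
Closure: {approved(y), cold(rex), flagged(rex), flies(node1), mammal(node1), metal(y), open(y), penguin(y), swims(y), wooden(rex)} — 10 facts.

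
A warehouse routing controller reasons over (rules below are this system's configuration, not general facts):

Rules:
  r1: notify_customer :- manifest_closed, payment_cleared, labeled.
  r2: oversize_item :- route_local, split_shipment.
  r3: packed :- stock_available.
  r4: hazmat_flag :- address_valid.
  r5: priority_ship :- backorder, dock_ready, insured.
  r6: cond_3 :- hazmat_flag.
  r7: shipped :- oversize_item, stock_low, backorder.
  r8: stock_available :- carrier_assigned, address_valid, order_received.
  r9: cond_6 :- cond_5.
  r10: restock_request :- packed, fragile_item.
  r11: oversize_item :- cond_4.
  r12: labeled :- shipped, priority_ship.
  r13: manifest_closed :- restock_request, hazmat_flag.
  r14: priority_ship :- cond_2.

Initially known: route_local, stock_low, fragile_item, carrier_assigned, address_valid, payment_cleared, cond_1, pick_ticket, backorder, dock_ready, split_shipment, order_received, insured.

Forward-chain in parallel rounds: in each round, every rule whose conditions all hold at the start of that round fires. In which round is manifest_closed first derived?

Round 1: r2 [oversize_item :- route_local, split_shipment.]; r4 [hazmat_flag :- address_valid.]; r5 [priority_ship :- backorder, dock_ready, insured.]; r8 [stock_available :- carrier_assigned, address_valid, order_received.]. New: oversize_item, hazmat_flag, priority_ship, stock_available.
Round 2: r3 [packed :- stock_available.]; r6 [cond_3 :- hazmat_flag.]; r7 [shipped :- oversize_item, stock_low, backorder.]. New: packed, cond_3, shipped.
Round 3: r10 [restock_request :- packed, fragile_item.]; r12 [labeled :- shipped, priority_ship.]. New: restock_request, labeled.
Round 4: r13 [manifest_closed :- restock_request, hazmat_flag.]. New: manifest_closed.
manifest_closed first appears in round 4.

4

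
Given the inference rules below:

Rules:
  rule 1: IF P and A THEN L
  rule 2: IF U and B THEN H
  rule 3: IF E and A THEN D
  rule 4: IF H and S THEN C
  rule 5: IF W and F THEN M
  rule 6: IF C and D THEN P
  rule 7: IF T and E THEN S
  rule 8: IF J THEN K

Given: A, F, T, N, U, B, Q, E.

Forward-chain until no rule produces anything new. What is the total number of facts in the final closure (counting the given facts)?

14

Round 1 fires rule 2, rule 3, rule 7, giving H, D, S.
Round 2 fires rule 4, giving C.
Round 3 fires rule 6, giving P.
Round 4 fires rule 1, giving L.
Closure: {A, B, C, D, E, F, H, L, N, P, Q, S, T, U} — 14 facts.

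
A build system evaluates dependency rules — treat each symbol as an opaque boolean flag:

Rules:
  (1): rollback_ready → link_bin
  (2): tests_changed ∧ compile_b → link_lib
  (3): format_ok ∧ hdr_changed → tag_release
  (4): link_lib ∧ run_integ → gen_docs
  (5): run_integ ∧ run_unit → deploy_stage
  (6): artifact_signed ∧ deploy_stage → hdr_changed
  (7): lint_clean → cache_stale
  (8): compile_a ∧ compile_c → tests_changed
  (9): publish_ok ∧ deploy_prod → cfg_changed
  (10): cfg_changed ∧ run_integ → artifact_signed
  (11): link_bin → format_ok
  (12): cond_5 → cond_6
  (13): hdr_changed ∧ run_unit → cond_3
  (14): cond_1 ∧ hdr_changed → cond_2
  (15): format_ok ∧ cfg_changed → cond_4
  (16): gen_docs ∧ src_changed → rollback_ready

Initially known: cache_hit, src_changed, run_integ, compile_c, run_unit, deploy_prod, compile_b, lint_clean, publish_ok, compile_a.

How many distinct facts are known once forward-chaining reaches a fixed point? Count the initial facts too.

Round 1 — (5), (7), (8), (9), derive deploy_stage, cache_stale, tests_changed, cfg_changed.
Round 2 — (2), (10), derive link_lib, artifact_signed.
Round 3 — (4), (6), derive gen_docs, hdr_changed.
Round 4 — (13), (16), derive cond_3, rollback_ready.
Round 5 — (1), derive link_bin.
Round 6 — (11), derive format_ok.
Round 7 — (3), (15), derive tag_release, cond_4.
Closure: {artifact_signed, cache_hit, cache_stale, cfg_changed, compile_a, compile_b, compile_c, cond_3, cond_4, deploy_prod, deploy_stage, format_ok, gen_docs, hdr_changed, link_bin, link_lib, lint_clean, publish_ok, rollback_ready, run_integ, run_unit, src_changed, tag_release, tests_changed} — 24 facts.

24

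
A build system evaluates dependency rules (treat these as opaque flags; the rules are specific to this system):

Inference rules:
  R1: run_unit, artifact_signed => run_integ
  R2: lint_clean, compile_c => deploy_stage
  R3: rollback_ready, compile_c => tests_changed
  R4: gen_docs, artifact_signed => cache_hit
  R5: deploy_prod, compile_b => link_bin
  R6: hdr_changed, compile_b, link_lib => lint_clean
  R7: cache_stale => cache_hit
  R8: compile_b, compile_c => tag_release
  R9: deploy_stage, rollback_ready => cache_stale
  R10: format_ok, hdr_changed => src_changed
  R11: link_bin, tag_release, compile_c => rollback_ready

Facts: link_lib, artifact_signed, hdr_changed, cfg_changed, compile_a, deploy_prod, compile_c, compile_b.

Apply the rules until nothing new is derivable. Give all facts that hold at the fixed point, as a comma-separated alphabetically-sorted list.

artifact_signed, cache_hit, cache_stale, cfg_changed, compile_a, compile_b, compile_c, deploy_prod, deploy_stage, hdr_changed, link_bin, link_lib, lint_clean, rollback_ready, tag_release, tests_changed

Round 1 — R5, R6, R8, derive link_bin, lint_clean, tag_release.
Round 2 — R2, R11, derive deploy_stage, rollback_ready.
Round 3 — R3, R9, derive tests_changed, cache_stale.
Round 4 — R7, derive cache_hit.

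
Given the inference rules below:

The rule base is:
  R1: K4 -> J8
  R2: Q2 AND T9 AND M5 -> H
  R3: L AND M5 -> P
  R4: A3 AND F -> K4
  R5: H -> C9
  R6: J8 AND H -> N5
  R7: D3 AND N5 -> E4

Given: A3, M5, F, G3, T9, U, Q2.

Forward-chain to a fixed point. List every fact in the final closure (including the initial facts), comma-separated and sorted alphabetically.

A3, C9, F, G3, H, J8, K4, M5, N5, Q2, T9, U

Round 1 — R2, R4, derive H, K4.
Round 2 — R1, R5, derive J8, C9.
Round 3 — R6, derive N5.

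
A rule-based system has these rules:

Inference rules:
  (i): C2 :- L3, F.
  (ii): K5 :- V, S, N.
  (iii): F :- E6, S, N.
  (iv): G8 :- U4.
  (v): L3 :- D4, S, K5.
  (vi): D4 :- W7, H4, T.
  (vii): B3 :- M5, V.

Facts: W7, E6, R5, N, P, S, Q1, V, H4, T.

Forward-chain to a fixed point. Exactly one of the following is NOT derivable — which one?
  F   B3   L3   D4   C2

Round 1: (ii) [K5 :- V, S, N.]; (iii) [F :- E6, S, N.]; (vi) [D4 :- W7, H4, T.]. New: K5, F, D4.
Round 2: (v) [L3 :- D4, S, K5.]. New: L3.
Round 3: (i) [C2 :- L3, F.]. New: C2.
Derived: C2 (round 3), L3 (round 2), D4 (round 1), F (round 1). B3 never appears in any round.

B3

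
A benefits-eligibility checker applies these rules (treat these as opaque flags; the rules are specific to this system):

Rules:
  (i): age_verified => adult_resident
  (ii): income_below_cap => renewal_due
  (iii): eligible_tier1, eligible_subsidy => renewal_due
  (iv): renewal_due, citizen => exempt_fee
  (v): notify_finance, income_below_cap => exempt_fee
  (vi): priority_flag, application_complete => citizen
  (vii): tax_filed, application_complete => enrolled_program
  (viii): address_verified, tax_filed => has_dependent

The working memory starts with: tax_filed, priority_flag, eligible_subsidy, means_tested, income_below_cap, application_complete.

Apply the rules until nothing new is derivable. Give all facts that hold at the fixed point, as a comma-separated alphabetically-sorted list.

application_complete, citizen, eligible_subsidy, enrolled_program, exempt_fee, income_below_cap, means_tested, priority_flag, renewal_due, tax_filed

Round 1 — (ii), (vi), (vii), derive renewal_due, citizen, enrolled_program.
Round 2 — (iv), derive exempt_fee.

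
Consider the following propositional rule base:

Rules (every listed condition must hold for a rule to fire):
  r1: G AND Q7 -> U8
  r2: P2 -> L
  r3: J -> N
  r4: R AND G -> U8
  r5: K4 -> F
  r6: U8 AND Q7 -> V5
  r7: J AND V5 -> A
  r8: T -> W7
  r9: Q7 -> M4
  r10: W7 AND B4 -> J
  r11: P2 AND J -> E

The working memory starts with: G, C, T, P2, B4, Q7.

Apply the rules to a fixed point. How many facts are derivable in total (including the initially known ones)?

15

Round 1 — r1, r2, r8, r9, derive U8, L, W7, M4.
Round 2 — r6, r10, derive V5, J.
Round 3 — r3, r7, r11, derive N, A, E.
Closure: {A, B4, C, E, G, J, L, M4, N, P2, Q7, T, U8, V5, W7} — 15 facts.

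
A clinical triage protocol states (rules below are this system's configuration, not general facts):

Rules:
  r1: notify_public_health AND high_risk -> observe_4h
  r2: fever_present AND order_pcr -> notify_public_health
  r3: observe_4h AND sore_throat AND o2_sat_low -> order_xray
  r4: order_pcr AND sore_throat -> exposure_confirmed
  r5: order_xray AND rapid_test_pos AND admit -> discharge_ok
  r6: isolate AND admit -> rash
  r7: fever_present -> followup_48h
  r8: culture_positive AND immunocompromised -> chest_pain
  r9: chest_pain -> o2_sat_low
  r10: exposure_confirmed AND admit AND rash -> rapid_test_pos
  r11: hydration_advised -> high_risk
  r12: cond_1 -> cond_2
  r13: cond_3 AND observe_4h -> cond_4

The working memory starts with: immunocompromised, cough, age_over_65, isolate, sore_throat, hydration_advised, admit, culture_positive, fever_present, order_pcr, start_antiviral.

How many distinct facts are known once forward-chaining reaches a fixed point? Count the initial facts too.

22

Round 1: r2 [fever_present AND order_pcr -> notify_public_health]; r4 [order_pcr AND sore_throat -> exposure_confirmed]; r6 [isolate AND admit -> rash]; r7 [fever_present -> followup_48h]; r8 [culture_positive AND immunocompromised -> chest_pain]; r11 [hydration_advised -> high_risk]. New: notify_public_health, exposure_confirmed, rash, followup_48h, chest_pain, high_risk.
Round 2: r1 [notify_public_health AND high_risk -> observe_4h]; r9 [chest_pain -> o2_sat_low]; r10 [exposure_confirmed AND admit AND rash -> rapid_test_pos]. New: observe_4h, o2_sat_low, rapid_test_pos.
Round 3: r3 [observe_4h AND sore_throat AND o2_sat_low -> order_xray]. New: order_xray.
Round 4: r5 [order_xray AND rapid_test_pos AND admit -> discharge_ok]. New: discharge_ok.
Closure: {admit, age_over_65, chest_pain, cough, culture_positive, discharge_ok, exposure_confirmed, fever_present, followup_48h, high_risk, hydration_advised, immunocompromised, isolate, notify_public_health, o2_sat_low, observe_4h, order_pcr, order_xray, rapid_test_pos, rash, sore_throat, start_antiviral} — 22 facts.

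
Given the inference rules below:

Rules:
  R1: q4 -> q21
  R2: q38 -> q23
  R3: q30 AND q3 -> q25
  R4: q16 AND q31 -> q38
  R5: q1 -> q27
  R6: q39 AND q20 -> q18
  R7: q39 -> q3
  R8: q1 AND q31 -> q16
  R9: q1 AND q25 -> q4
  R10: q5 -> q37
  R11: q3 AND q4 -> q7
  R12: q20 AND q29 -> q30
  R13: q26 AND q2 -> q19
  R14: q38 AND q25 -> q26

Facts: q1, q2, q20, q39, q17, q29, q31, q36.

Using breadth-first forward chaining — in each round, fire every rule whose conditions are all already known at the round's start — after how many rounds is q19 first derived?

Round 1 fires R5, R6, R7, R8, R12, giving q27, q18, q3, q16, q30.
Round 2 fires R3, R4, giving q25, q38.
Round 3 fires R2, R9, R14, giving q23, q4, q26.
Round 4 fires R1, R11, R13, giving q21, q7, q19.
q19 first appears in round 4.

4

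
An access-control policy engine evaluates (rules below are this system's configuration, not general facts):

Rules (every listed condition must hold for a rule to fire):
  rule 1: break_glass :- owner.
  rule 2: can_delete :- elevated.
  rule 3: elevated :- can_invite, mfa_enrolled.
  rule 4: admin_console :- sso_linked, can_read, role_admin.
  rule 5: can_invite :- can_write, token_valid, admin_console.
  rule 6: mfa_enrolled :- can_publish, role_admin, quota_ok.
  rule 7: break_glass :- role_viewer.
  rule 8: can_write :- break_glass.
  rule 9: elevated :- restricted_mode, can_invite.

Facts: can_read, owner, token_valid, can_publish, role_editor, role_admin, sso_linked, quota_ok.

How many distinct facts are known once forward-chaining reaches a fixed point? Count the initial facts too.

Round 1 fires rule 1, rule 4, rule 6, giving break_glass, admin_console, mfa_enrolled.
Round 2 fires rule 8, giving can_write.
Round 3 fires rule 5, giving can_invite.
Round 4 fires rule 3, giving elevated.
Round 5 fires rule 2, giving can_delete.
Closure: {admin_console, break_glass, can_delete, can_invite, can_publish, can_read, can_write, elevated, mfa_enrolled, owner, quota_ok, role_admin, role_editor, sso_linked, token_valid} — 15 facts.

15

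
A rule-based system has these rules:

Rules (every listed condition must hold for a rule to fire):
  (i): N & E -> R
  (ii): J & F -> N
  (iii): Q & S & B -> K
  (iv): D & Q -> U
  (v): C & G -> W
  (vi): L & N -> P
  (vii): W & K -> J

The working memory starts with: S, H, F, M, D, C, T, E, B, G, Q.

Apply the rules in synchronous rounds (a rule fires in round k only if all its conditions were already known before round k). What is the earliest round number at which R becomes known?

4

Round 1: (iii) [Q & S & B -> K]; (iv) [D & Q -> U]; (v) [C & G -> W]. New: K, U, W.
Round 2: (vii) [W & K -> J]. New: J.
Round 3: (ii) [J & F -> N]. New: N.
Round 4: (i) [N & E -> R]. New: R.
R first appears in round 4.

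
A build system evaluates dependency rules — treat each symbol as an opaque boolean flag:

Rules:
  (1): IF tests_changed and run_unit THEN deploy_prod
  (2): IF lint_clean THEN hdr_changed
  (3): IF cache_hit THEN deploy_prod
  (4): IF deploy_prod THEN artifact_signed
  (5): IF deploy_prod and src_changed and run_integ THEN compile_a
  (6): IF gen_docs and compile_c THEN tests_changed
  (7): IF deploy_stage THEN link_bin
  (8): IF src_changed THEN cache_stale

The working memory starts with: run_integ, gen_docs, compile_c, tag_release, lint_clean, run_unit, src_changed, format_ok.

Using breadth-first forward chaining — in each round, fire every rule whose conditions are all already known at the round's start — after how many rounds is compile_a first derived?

[1] (2) [IF lint_clean THEN hdr_changed]; (6) [IF gen_docs and compile_c THEN tests_changed]; (8) [IF src_changed THEN cache_stale]. ⇒ new: hdr_changed, tests_changed, cache_stale.
[2] (1) [IF tests_changed and run_unit THEN deploy_prod]. ⇒ new: deploy_prod.
[3] (4) [IF deploy_prod THEN artifact_signed]; (5) [IF deploy_prod and src_changed and run_integ THEN compile_a]. ⇒ new: artifact_signed, compile_a.
compile_a first appears in round 3.

3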